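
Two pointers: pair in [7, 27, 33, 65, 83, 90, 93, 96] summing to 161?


lo=0(7)+hi=7(96)=103
lo=1(27)+hi=7(96)=123
lo=2(33)+hi=7(96)=129
lo=3(65)+hi=7(96)=161

Yes: 65+96=161


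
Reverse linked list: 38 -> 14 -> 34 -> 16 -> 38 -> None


Step 1: curr=38, set curr.next=prev(None) | reversed so far: 38
Step 2: curr=14, set curr.next=prev(38) | reversed so far: 14 -> 38
Step 3: curr=34, set curr.next=prev(14) | reversed so far: 34 -> 14 -> 38
Step 4: curr=16, set curr.next=prev(34) | reversed so far: 16 -> 34 -> 14 -> 38
Step 5: curr=38, set curr.next=prev(16) | reversed so far: 38 -> 16 -> 34 -> 14 -> 38

38 -> 16 -> 34 -> 14 -> 38 -> None


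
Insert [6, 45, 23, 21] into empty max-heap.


Insert 6: [6]
Insert 45: [45, 6]
Insert 23: [45, 6, 23]
Insert 21: [45, 21, 23, 6]

Final heap: [45, 21, 23, 6]


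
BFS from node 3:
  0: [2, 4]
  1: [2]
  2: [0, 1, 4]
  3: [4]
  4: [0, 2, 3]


Visit 3, enqueue [4]
Visit 4, enqueue [0, 2]
Visit 0, enqueue []
Visit 2, enqueue [1]
Visit 1, enqueue []

BFS order: [3, 4, 0, 2, 1]


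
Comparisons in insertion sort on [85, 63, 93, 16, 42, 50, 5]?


Algorithm: insertion sort
Input: [85, 63, 93, 16, 42, 50, 5]
Sorted: [5, 16, 42, 50, 63, 85, 93]

19


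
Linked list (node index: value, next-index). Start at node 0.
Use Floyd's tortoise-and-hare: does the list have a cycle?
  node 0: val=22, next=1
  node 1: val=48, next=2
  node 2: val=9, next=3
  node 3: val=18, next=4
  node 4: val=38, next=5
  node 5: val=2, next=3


Floyd's tortoise (slow, +1) and hare (fast, +2):
  init: slow=0, fast=0
  step 1: slow=1, fast=2
  step 2: slow=2, fast=4
  step 3: slow=3, fast=3
  slow == fast at node 3: cycle detected

Cycle: yes


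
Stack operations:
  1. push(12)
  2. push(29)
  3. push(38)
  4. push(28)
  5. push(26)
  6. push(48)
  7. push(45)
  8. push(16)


push(12) -> [12]
push(29) -> [12, 29]
push(38) -> [12, 29, 38]
push(28) -> [12, 29, 38, 28]
push(26) -> [12, 29, 38, 28, 26]
push(48) -> [12, 29, 38, 28, 26, 48]
push(45) -> [12, 29, 38, 28, 26, 48, 45]
push(16) -> [12, 29, 38, 28, 26, 48, 45, 16]

Final stack: [12, 29, 38, 28, 26, 48, 45, 16]


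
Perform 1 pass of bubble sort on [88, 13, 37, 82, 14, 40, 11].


Initial: [88, 13, 37, 82, 14, 40, 11]
Pass 1: [13, 37, 82, 14, 40, 11, 88] (6 swaps)

After 1 pass: [13, 37, 82, 14, 40, 11, 88]


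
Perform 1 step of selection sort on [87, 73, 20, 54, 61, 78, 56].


Initial: [87, 73, 20, 54, 61, 78, 56]
Step 1: min=20 at 2
  Swap: [20, 73, 87, 54, 61, 78, 56]

After 1 step: [20, 73, 87, 54, 61, 78, 56]


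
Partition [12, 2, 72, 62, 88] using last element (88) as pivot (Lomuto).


Pivot: 88
  12 <= 88: advance i (no swap)
  2 <= 88: advance i (no swap)
  72 <= 88: advance i (no swap)
  62 <= 88: advance i (no swap)
Place pivot at 4: [12, 2, 72, 62, 88]

Partitioned: [12, 2, 72, 62, 88]


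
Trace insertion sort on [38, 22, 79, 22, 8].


Initial: [38, 22, 79, 22, 8]
Insert 22: [22, 38, 79, 22, 8]
Insert 79: [22, 38, 79, 22, 8]
Insert 22: [22, 22, 38, 79, 8]
Insert 8: [8, 22, 22, 38, 79]

Sorted: [8, 22, 22, 38, 79]


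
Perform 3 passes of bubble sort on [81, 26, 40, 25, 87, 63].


Initial: [81, 26, 40, 25, 87, 63]
Pass 1: [26, 40, 25, 81, 63, 87] (4 swaps)
Pass 2: [26, 25, 40, 63, 81, 87] (2 swaps)
Pass 3: [25, 26, 40, 63, 81, 87] (1 swaps)

After 3 passes: [25, 26, 40, 63, 81, 87]


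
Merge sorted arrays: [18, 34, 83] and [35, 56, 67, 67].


Take 18 from A
Take 34 from A
Take 35 from B
Take 56 from B
Take 67 from B
Take 67 from B

Merged: [18, 34, 35, 56, 67, 67, 83]


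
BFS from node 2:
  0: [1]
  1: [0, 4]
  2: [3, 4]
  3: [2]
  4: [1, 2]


Visit 2, enqueue [3, 4]
Visit 3, enqueue []
Visit 4, enqueue [1]
Visit 1, enqueue [0]
Visit 0, enqueue []

BFS order: [2, 3, 4, 1, 0]


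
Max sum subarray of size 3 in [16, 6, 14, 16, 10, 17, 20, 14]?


[0:3]: 36
[1:4]: 36
[2:5]: 40
[3:6]: 43
[4:7]: 47
[5:8]: 51

Max: 51 at [5:8]


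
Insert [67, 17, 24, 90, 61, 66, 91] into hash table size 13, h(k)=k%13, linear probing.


Insert 67: h=2 -> slot 2
Insert 17: h=4 -> slot 4
Insert 24: h=11 -> slot 11
Insert 90: h=12 -> slot 12
Insert 61: h=9 -> slot 9
Insert 66: h=1 -> slot 1
Insert 91: h=0 -> slot 0

Table: [91, 66, 67, None, 17, None, None, None, None, 61, None, 24, 90]


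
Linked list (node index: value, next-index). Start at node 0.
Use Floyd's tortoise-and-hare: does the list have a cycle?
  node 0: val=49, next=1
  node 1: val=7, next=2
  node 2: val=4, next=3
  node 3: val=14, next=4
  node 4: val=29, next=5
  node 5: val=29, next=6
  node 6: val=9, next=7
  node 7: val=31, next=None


Floyd's tortoise (slow, +1) and hare (fast, +2):
  init: slow=0, fast=0
  step 1: slow=1, fast=2
  step 2: slow=2, fast=4
  step 3: slow=3, fast=6
  step 4: fast 6->7->None, no cycle

Cycle: no


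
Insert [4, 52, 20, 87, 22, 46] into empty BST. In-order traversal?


Insert 4: root
Insert 52: R from 4
Insert 20: R from 4 -> L from 52
Insert 87: R from 4 -> R from 52
Insert 22: R from 4 -> L from 52 -> R from 20
Insert 46: R from 4 -> L from 52 -> R from 20 -> R from 22

In-order: [4, 20, 22, 46, 52, 87]


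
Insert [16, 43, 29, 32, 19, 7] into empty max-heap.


Insert 16: [16]
Insert 43: [43, 16]
Insert 29: [43, 16, 29]
Insert 32: [43, 32, 29, 16]
Insert 19: [43, 32, 29, 16, 19]
Insert 7: [43, 32, 29, 16, 19, 7]

Final heap: [43, 32, 29, 16, 19, 7]


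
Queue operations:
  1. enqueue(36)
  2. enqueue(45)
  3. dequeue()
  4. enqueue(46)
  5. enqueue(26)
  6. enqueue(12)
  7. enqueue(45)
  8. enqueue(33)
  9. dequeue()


enqueue(36) -> [36]
enqueue(45) -> [36, 45]
dequeue()->36, [45]
enqueue(46) -> [45, 46]
enqueue(26) -> [45, 46, 26]
enqueue(12) -> [45, 46, 26, 12]
enqueue(45) -> [45, 46, 26, 12, 45]
enqueue(33) -> [45, 46, 26, 12, 45, 33]
dequeue()->45, [46, 26, 12, 45, 33]

Final queue: [46, 26, 12, 45, 33]


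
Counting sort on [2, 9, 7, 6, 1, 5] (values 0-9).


Input: [2, 9, 7, 6, 1, 5]
Counts: [0, 1, 1, 0, 0, 1, 1, 1, 0, 1]

Sorted: [1, 2, 5, 6, 7, 9]


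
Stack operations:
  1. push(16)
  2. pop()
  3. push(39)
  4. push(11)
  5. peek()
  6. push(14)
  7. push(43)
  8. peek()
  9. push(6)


push(16) -> [16]
pop()->16, []
push(39) -> [39]
push(11) -> [39, 11]
peek()->11
push(14) -> [39, 11, 14]
push(43) -> [39, 11, 14, 43]
peek()->43
push(6) -> [39, 11, 14, 43, 6]

Final stack: [39, 11, 14, 43, 6]


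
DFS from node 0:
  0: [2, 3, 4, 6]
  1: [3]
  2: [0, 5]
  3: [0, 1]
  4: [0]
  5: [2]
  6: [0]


Visit 0, push [6, 4, 3, 2]
Visit 2, push [5]
Visit 5, push []
Visit 3, push [1]
Visit 1, push []
Visit 4, push []
Visit 6, push []

DFS order: [0, 2, 5, 3, 1, 4, 6]


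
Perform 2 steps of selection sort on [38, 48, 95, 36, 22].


Initial: [38, 48, 95, 36, 22]
Step 1: min=22 at 4
  Swap: [22, 48, 95, 36, 38]
Step 2: min=36 at 3
  Swap: [22, 36, 95, 48, 38]

After 2 steps: [22, 36, 95, 48, 38]


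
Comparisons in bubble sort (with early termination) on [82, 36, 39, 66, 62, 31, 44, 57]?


Algorithm: bubble sort (with early termination)
Input: [82, 36, 39, 66, 62, 31, 44, 57]
Sorted: [31, 36, 39, 44, 57, 62, 66, 82]

27


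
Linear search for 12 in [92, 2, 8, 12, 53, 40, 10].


i=0: 92!=12
i=1: 2!=12
i=2: 8!=12
i=3: 12==12 found!

Found at 3, 4 comps


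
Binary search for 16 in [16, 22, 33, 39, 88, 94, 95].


Step 1: lo=0, hi=6, mid=3, val=39
Step 2: lo=0, hi=2, mid=1, val=22
Step 3: lo=0, hi=0, mid=0, val=16

Found at index 0


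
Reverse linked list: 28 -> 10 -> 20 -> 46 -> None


Step 1: curr=28, set curr.next=prev(None) | reversed so far: 28
Step 2: curr=10, set curr.next=prev(28) | reversed so far: 10 -> 28
Step 3: curr=20, set curr.next=prev(10) | reversed so far: 20 -> 10 -> 28
Step 4: curr=46, set curr.next=prev(20) | reversed so far: 46 -> 20 -> 10 -> 28

46 -> 20 -> 10 -> 28 -> None


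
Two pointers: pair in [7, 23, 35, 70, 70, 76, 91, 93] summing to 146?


lo=0(7)+hi=7(93)=100
lo=1(23)+hi=7(93)=116
lo=2(35)+hi=7(93)=128
lo=3(70)+hi=7(93)=163
lo=3(70)+hi=6(91)=161
lo=3(70)+hi=5(76)=146

Yes: 70+76=146


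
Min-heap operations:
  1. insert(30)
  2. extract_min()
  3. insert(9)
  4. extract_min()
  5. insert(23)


insert(30) -> [30]
extract_min()->30, []
insert(9) -> [9]
extract_min()->9, []
insert(23) -> [23]

Final heap: [23]


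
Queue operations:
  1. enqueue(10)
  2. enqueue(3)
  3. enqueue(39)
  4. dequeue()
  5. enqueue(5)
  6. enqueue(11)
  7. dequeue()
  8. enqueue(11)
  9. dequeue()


enqueue(10) -> [10]
enqueue(3) -> [10, 3]
enqueue(39) -> [10, 3, 39]
dequeue()->10, [3, 39]
enqueue(5) -> [3, 39, 5]
enqueue(11) -> [3, 39, 5, 11]
dequeue()->3, [39, 5, 11]
enqueue(11) -> [39, 5, 11, 11]
dequeue()->39, [5, 11, 11]

Final queue: [5, 11, 11]


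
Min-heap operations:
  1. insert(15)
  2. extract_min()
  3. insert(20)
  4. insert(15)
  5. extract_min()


insert(15) -> [15]
extract_min()->15, []
insert(20) -> [20]
insert(15) -> [15, 20]
extract_min()->15, [20]

Final heap: [20]


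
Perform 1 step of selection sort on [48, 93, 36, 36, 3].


Initial: [48, 93, 36, 36, 3]
Step 1: min=3 at 4
  Swap: [3, 93, 36, 36, 48]

After 1 step: [3, 93, 36, 36, 48]


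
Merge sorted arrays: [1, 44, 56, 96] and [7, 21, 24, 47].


Take 1 from A
Take 7 from B
Take 21 from B
Take 24 from B
Take 44 from A
Take 47 from B

Merged: [1, 7, 21, 24, 44, 47, 56, 96]


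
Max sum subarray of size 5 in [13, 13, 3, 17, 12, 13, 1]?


[0:5]: 58
[1:6]: 58
[2:7]: 46

Max: 58 at [0:5]


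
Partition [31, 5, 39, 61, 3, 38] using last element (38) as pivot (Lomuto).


Pivot: 38
  31 <= 38: advance i (no swap)
  5 <= 38: advance i (no swap)
  3 <= 38: swap -> [31, 5, 3, 61, 39, 38]
Place pivot at 3: [31, 5, 3, 38, 39, 61]

Partitioned: [31, 5, 3, 38, 39, 61]


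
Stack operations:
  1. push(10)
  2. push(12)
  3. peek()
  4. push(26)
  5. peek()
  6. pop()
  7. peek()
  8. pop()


push(10) -> [10]
push(12) -> [10, 12]
peek()->12
push(26) -> [10, 12, 26]
peek()->26
pop()->26, [10, 12]
peek()->12
pop()->12, [10]

Final stack: [10]


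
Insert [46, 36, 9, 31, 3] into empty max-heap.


Insert 46: [46]
Insert 36: [46, 36]
Insert 9: [46, 36, 9]
Insert 31: [46, 36, 9, 31]
Insert 3: [46, 36, 9, 31, 3]

Final heap: [46, 36, 9, 31, 3]


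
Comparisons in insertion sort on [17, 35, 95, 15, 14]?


Algorithm: insertion sort
Input: [17, 35, 95, 15, 14]
Sorted: [14, 15, 17, 35, 95]

9


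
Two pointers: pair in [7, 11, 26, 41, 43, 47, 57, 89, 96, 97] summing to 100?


lo=0(7)+hi=9(97)=104
lo=0(7)+hi=8(96)=103
lo=0(7)+hi=7(89)=96
lo=1(11)+hi=7(89)=100

Yes: 11+89=100


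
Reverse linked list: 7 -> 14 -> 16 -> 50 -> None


Step 1: curr=7, set curr.next=prev(None) | reversed so far: 7
Step 2: curr=14, set curr.next=prev(7) | reversed so far: 14 -> 7
Step 3: curr=16, set curr.next=prev(14) | reversed so far: 16 -> 14 -> 7
Step 4: curr=50, set curr.next=prev(16) | reversed so far: 50 -> 16 -> 14 -> 7

50 -> 16 -> 14 -> 7 -> None


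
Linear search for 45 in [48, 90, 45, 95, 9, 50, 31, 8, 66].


i=0: 48!=45
i=1: 90!=45
i=2: 45==45 found!

Found at 2, 3 comps


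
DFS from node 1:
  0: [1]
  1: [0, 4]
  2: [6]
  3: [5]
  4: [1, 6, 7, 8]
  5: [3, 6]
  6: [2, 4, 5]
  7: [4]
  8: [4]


Visit 1, push [4, 0]
Visit 0, push []
Visit 4, push [8, 7, 6]
Visit 6, push [5, 2]
Visit 2, push []
Visit 5, push [3]
Visit 3, push []
Visit 7, push []
Visit 8, push []

DFS order: [1, 0, 4, 6, 2, 5, 3, 7, 8]


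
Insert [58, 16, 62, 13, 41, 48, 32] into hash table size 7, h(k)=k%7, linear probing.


Insert 58: h=2 -> slot 2
Insert 16: h=2, 1 probes -> slot 3
Insert 62: h=6 -> slot 6
Insert 13: h=6, 1 probes -> slot 0
Insert 41: h=6, 2 probes -> slot 1
Insert 48: h=6, 5 probes -> slot 4
Insert 32: h=4, 1 probes -> slot 5

Table: [13, 41, 58, 16, 48, 32, 62]


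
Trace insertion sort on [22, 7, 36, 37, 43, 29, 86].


Initial: [22, 7, 36, 37, 43, 29, 86]
Insert 7: [7, 22, 36, 37, 43, 29, 86]
Insert 36: [7, 22, 36, 37, 43, 29, 86]
Insert 37: [7, 22, 36, 37, 43, 29, 86]
Insert 43: [7, 22, 36, 37, 43, 29, 86]
Insert 29: [7, 22, 29, 36, 37, 43, 86]
Insert 86: [7, 22, 29, 36, 37, 43, 86]

Sorted: [7, 22, 29, 36, 37, 43, 86]


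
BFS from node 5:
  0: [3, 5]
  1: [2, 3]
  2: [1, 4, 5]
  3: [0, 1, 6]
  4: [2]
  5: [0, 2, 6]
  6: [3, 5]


Visit 5, enqueue [0, 2, 6]
Visit 0, enqueue [3]
Visit 2, enqueue [1, 4]
Visit 6, enqueue []
Visit 3, enqueue []
Visit 1, enqueue []
Visit 4, enqueue []

BFS order: [5, 0, 2, 6, 3, 1, 4]


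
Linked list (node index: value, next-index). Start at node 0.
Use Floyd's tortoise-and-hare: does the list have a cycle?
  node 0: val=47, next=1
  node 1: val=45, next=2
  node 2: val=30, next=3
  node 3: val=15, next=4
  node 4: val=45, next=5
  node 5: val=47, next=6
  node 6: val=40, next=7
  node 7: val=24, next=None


Floyd's tortoise (slow, +1) and hare (fast, +2):
  init: slow=0, fast=0
  step 1: slow=1, fast=2
  step 2: slow=2, fast=4
  step 3: slow=3, fast=6
  step 4: fast 6->7->None, no cycle

Cycle: no


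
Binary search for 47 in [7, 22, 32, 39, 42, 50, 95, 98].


Step 1: lo=0, hi=7, mid=3, val=39
Step 2: lo=4, hi=7, mid=5, val=50
Step 3: lo=4, hi=4, mid=4, val=42

Not found


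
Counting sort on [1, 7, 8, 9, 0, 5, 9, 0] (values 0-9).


Input: [1, 7, 8, 9, 0, 5, 9, 0]
Counts: [2, 1, 0, 0, 0, 1, 0, 1, 1, 2]

Sorted: [0, 0, 1, 5, 7, 8, 9, 9]


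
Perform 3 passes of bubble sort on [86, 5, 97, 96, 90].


Initial: [86, 5, 97, 96, 90]
Pass 1: [5, 86, 96, 90, 97] (3 swaps)
Pass 2: [5, 86, 90, 96, 97] (1 swaps)
Pass 3: [5, 86, 90, 96, 97] (0 swaps)

After 3 passes: [5, 86, 90, 96, 97]


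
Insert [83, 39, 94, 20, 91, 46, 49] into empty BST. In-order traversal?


Insert 83: root
Insert 39: L from 83
Insert 94: R from 83
Insert 20: L from 83 -> L from 39
Insert 91: R from 83 -> L from 94
Insert 46: L from 83 -> R from 39
Insert 49: L from 83 -> R from 39 -> R from 46

In-order: [20, 39, 46, 49, 83, 91, 94]


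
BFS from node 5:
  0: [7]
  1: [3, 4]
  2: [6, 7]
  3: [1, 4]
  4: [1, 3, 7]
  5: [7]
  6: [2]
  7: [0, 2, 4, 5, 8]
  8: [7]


Visit 5, enqueue [7]
Visit 7, enqueue [0, 2, 4, 8]
Visit 0, enqueue []
Visit 2, enqueue [6]
Visit 4, enqueue [1, 3]
Visit 8, enqueue []
Visit 6, enqueue []
Visit 1, enqueue []
Visit 3, enqueue []

BFS order: [5, 7, 0, 2, 4, 8, 6, 1, 3]


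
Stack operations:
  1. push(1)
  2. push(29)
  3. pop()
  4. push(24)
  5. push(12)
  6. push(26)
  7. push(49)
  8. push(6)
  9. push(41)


push(1) -> [1]
push(29) -> [1, 29]
pop()->29, [1]
push(24) -> [1, 24]
push(12) -> [1, 24, 12]
push(26) -> [1, 24, 12, 26]
push(49) -> [1, 24, 12, 26, 49]
push(6) -> [1, 24, 12, 26, 49, 6]
push(41) -> [1, 24, 12, 26, 49, 6, 41]

Final stack: [1, 24, 12, 26, 49, 6, 41]


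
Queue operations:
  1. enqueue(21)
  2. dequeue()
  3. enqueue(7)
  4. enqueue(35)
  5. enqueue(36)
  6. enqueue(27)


enqueue(21) -> [21]
dequeue()->21, []
enqueue(7) -> [7]
enqueue(35) -> [7, 35]
enqueue(36) -> [7, 35, 36]
enqueue(27) -> [7, 35, 36, 27]

Final queue: [7, 35, 36, 27]


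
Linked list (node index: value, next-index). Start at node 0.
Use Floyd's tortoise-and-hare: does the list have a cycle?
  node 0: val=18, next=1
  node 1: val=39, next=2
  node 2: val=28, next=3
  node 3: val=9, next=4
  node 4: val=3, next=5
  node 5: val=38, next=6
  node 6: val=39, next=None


Floyd's tortoise (slow, +1) and hare (fast, +2):
  init: slow=0, fast=0
  step 1: slow=1, fast=2
  step 2: slow=2, fast=4
  step 3: slow=3, fast=6
  step 4: fast -> None, no cycle

Cycle: no


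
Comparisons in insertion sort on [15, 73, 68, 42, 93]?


Algorithm: insertion sort
Input: [15, 73, 68, 42, 93]
Sorted: [15, 42, 68, 73, 93]

7


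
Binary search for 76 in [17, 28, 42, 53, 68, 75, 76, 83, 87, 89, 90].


Step 1: lo=0, hi=10, mid=5, val=75
Step 2: lo=6, hi=10, mid=8, val=87
Step 3: lo=6, hi=7, mid=6, val=76

Found at index 6


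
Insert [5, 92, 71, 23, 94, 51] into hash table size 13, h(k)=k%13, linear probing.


Insert 5: h=5 -> slot 5
Insert 92: h=1 -> slot 1
Insert 71: h=6 -> slot 6
Insert 23: h=10 -> slot 10
Insert 94: h=3 -> slot 3
Insert 51: h=12 -> slot 12

Table: [None, 92, None, 94, None, 5, 71, None, None, None, 23, None, 51]


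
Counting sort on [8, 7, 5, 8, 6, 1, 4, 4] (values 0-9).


Input: [8, 7, 5, 8, 6, 1, 4, 4]
Counts: [0, 1, 0, 0, 2, 1, 1, 1, 2, 0]

Sorted: [1, 4, 4, 5, 6, 7, 8, 8]


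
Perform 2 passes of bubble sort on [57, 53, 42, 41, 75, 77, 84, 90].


Initial: [57, 53, 42, 41, 75, 77, 84, 90]
Pass 1: [53, 42, 41, 57, 75, 77, 84, 90] (3 swaps)
Pass 2: [42, 41, 53, 57, 75, 77, 84, 90] (2 swaps)

After 2 passes: [42, 41, 53, 57, 75, 77, 84, 90]


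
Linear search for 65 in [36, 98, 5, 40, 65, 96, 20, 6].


i=0: 36!=65
i=1: 98!=65
i=2: 5!=65
i=3: 40!=65
i=4: 65==65 found!

Found at 4, 5 comps


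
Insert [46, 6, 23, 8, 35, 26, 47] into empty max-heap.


Insert 46: [46]
Insert 6: [46, 6]
Insert 23: [46, 6, 23]
Insert 8: [46, 8, 23, 6]
Insert 35: [46, 35, 23, 6, 8]
Insert 26: [46, 35, 26, 6, 8, 23]
Insert 47: [47, 35, 46, 6, 8, 23, 26]

Final heap: [47, 35, 46, 6, 8, 23, 26]


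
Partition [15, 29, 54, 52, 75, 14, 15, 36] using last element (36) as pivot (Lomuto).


Pivot: 36
  15 <= 36: advance i (no swap)
  29 <= 36: advance i (no swap)
  14 <= 36: swap -> [15, 29, 14, 52, 75, 54, 15, 36]
  15 <= 36: swap -> [15, 29, 14, 15, 75, 54, 52, 36]
Place pivot at 4: [15, 29, 14, 15, 36, 54, 52, 75]

Partitioned: [15, 29, 14, 15, 36, 54, 52, 75]


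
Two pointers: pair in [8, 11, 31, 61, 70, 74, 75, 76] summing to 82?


lo=0(8)+hi=7(76)=84
lo=0(8)+hi=6(75)=83
lo=0(8)+hi=5(74)=82

Yes: 8+74=82


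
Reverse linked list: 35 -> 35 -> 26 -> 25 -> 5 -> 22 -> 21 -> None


Step 1: curr=35, set curr.next=prev(None) | reversed so far: 35
Step 2: curr=35, set curr.next=prev(35) | reversed so far: 35 -> 35
Step 3: curr=26, set curr.next=prev(35) | reversed so far: 26 -> 35 -> 35
Step 4: curr=25, set curr.next=prev(26) | reversed so far: 25 -> 26 -> 35 -> 35
Step 5: curr=5, set curr.next=prev(25) | reversed so far: 5 -> 25 -> 26 -> 35 -> 35
Step 6: curr=22, set curr.next=prev(5) | reversed so far: 22 -> 5 -> 25 -> 26 -> 35 -> 35
Step 7: curr=21, set curr.next=prev(22) | reversed so far: 21 -> 22 -> 5 -> 25 -> 26 -> 35 -> 35

21 -> 22 -> 5 -> 25 -> 26 -> 35 -> 35 -> None


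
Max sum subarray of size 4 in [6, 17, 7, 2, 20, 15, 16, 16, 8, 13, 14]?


[0:4]: 32
[1:5]: 46
[2:6]: 44
[3:7]: 53
[4:8]: 67
[5:9]: 55
[6:10]: 53
[7:11]: 51

Max: 67 at [4:8]


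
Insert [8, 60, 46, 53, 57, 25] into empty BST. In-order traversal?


Insert 8: root
Insert 60: R from 8
Insert 46: R from 8 -> L from 60
Insert 53: R from 8 -> L from 60 -> R from 46
Insert 57: R from 8 -> L from 60 -> R from 46 -> R from 53
Insert 25: R from 8 -> L from 60 -> L from 46

In-order: [8, 25, 46, 53, 57, 60]


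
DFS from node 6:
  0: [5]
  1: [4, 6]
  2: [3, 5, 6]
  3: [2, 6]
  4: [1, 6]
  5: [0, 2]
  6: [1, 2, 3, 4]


Visit 6, push [4, 3, 2, 1]
Visit 1, push [4]
Visit 4, push []
Visit 2, push [5, 3]
Visit 3, push []
Visit 5, push [0]
Visit 0, push []

DFS order: [6, 1, 4, 2, 3, 5, 0]


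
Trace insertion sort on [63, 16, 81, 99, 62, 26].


Initial: [63, 16, 81, 99, 62, 26]
Insert 16: [16, 63, 81, 99, 62, 26]
Insert 81: [16, 63, 81, 99, 62, 26]
Insert 99: [16, 63, 81, 99, 62, 26]
Insert 62: [16, 62, 63, 81, 99, 26]
Insert 26: [16, 26, 62, 63, 81, 99]

Sorted: [16, 26, 62, 63, 81, 99]


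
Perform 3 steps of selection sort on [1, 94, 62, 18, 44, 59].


Initial: [1, 94, 62, 18, 44, 59]
Step 1: min=1 at 0
  Swap: [1, 94, 62, 18, 44, 59]
Step 2: min=18 at 3
  Swap: [1, 18, 62, 94, 44, 59]
Step 3: min=44 at 4
  Swap: [1, 18, 44, 94, 62, 59]

After 3 steps: [1, 18, 44, 94, 62, 59]


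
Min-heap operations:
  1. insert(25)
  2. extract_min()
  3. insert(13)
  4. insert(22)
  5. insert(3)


insert(25) -> [25]
extract_min()->25, []
insert(13) -> [13]
insert(22) -> [13, 22]
insert(3) -> [3, 22, 13]

Final heap: [3, 22, 13]


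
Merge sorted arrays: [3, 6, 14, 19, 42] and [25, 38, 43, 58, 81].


Take 3 from A
Take 6 from A
Take 14 from A
Take 19 from A
Take 25 from B
Take 38 from B
Take 42 from A

Merged: [3, 6, 14, 19, 25, 38, 42, 43, 58, 81]


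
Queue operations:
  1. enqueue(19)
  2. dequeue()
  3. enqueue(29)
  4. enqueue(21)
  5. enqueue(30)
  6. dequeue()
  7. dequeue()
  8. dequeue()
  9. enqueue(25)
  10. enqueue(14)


enqueue(19) -> [19]
dequeue()->19, []
enqueue(29) -> [29]
enqueue(21) -> [29, 21]
enqueue(30) -> [29, 21, 30]
dequeue()->29, [21, 30]
dequeue()->21, [30]
dequeue()->30, []
enqueue(25) -> [25]
enqueue(14) -> [25, 14]

Final queue: [25, 14]


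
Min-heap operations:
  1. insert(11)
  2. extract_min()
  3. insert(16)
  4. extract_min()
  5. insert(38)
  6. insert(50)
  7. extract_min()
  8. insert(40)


insert(11) -> [11]
extract_min()->11, []
insert(16) -> [16]
extract_min()->16, []
insert(38) -> [38]
insert(50) -> [38, 50]
extract_min()->38, [50]
insert(40) -> [40, 50]

Final heap: [40, 50]


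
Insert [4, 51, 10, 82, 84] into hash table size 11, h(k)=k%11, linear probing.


Insert 4: h=4 -> slot 4
Insert 51: h=7 -> slot 7
Insert 10: h=10 -> slot 10
Insert 82: h=5 -> slot 5
Insert 84: h=7, 1 probes -> slot 8

Table: [None, None, None, None, 4, 82, None, 51, 84, None, 10]


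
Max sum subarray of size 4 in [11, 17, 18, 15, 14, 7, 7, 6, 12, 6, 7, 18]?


[0:4]: 61
[1:5]: 64
[2:6]: 54
[3:7]: 43
[4:8]: 34
[5:9]: 32
[6:10]: 31
[7:11]: 31
[8:12]: 43

Max: 64 at [1:5]


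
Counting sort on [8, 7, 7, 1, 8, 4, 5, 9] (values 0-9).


Input: [8, 7, 7, 1, 8, 4, 5, 9]
Counts: [0, 1, 0, 0, 1, 1, 0, 2, 2, 1]

Sorted: [1, 4, 5, 7, 7, 8, 8, 9]


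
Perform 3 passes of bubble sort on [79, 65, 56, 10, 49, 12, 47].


Initial: [79, 65, 56, 10, 49, 12, 47]
Pass 1: [65, 56, 10, 49, 12, 47, 79] (6 swaps)
Pass 2: [56, 10, 49, 12, 47, 65, 79] (5 swaps)
Pass 3: [10, 49, 12, 47, 56, 65, 79] (4 swaps)

After 3 passes: [10, 49, 12, 47, 56, 65, 79]


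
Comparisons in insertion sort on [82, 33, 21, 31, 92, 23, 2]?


Algorithm: insertion sort
Input: [82, 33, 21, 31, 92, 23, 2]
Sorted: [2, 21, 23, 31, 33, 82, 92]

18


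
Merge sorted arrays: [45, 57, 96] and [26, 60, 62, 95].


Take 26 from B
Take 45 from A
Take 57 from A
Take 60 from B
Take 62 from B
Take 95 from B

Merged: [26, 45, 57, 60, 62, 95, 96]


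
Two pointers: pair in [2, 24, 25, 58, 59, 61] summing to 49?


lo=0(2)+hi=5(61)=63
lo=0(2)+hi=4(59)=61
lo=0(2)+hi=3(58)=60
lo=0(2)+hi=2(25)=27
lo=1(24)+hi=2(25)=49

Yes: 24+25=49


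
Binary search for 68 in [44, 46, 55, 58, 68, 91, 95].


Step 1: lo=0, hi=6, mid=3, val=58
Step 2: lo=4, hi=6, mid=5, val=91
Step 3: lo=4, hi=4, mid=4, val=68

Found at index 4


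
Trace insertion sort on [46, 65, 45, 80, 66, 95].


Initial: [46, 65, 45, 80, 66, 95]
Insert 65: [46, 65, 45, 80, 66, 95]
Insert 45: [45, 46, 65, 80, 66, 95]
Insert 80: [45, 46, 65, 80, 66, 95]
Insert 66: [45, 46, 65, 66, 80, 95]
Insert 95: [45, 46, 65, 66, 80, 95]

Sorted: [45, 46, 65, 66, 80, 95]


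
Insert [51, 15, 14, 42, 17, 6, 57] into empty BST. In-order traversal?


Insert 51: root
Insert 15: L from 51
Insert 14: L from 51 -> L from 15
Insert 42: L from 51 -> R from 15
Insert 17: L from 51 -> R from 15 -> L from 42
Insert 6: L from 51 -> L from 15 -> L from 14
Insert 57: R from 51

In-order: [6, 14, 15, 17, 42, 51, 57]


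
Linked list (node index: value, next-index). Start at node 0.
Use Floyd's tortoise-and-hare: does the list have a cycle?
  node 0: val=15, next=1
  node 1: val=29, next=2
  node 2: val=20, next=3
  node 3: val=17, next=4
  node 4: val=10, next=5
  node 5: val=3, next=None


Floyd's tortoise (slow, +1) and hare (fast, +2):
  init: slow=0, fast=0
  step 1: slow=1, fast=2
  step 2: slow=2, fast=4
  step 3: fast 4->5->None, no cycle

Cycle: no


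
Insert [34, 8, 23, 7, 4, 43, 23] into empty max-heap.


Insert 34: [34]
Insert 8: [34, 8]
Insert 23: [34, 8, 23]
Insert 7: [34, 8, 23, 7]
Insert 4: [34, 8, 23, 7, 4]
Insert 43: [43, 8, 34, 7, 4, 23]
Insert 23: [43, 8, 34, 7, 4, 23, 23]

Final heap: [43, 8, 34, 7, 4, 23, 23]


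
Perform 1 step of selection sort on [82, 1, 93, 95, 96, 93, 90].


Initial: [82, 1, 93, 95, 96, 93, 90]
Step 1: min=1 at 1
  Swap: [1, 82, 93, 95, 96, 93, 90]

After 1 step: [1, 82, 93, 95, 96, 93, 90]


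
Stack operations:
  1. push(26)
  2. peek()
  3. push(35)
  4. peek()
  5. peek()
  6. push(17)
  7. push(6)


push(26) -> [26]
peek()->26
push(35) -> [26, 35]
peek()->35
peek()->35
push(17) -> [26, 35, 17]
push(6) -> [26, 35, 17, 6]

Final stack: [26, 35, 17, 6]


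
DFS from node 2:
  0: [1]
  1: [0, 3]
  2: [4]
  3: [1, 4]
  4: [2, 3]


Visit 2, push [4]
Visit 4, push [3]
Visit 3, push [1]
Visit 1, push [0]
Visit 0, push []

DFS order: [2, 4, 3, 1, 0]


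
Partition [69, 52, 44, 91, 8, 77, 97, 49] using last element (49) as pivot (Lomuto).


Pivot: 49
  44 <= 49: swap -> [44, 52, 69, 91, 8, 77, 97, 49]
  8 <= 49: swap -> [44, 8, 69, 91, 52, 77, 97, 49]
Place pivot at 2: [44, 8, 49, 91, 52, 77, 97, 69]

Partitioned: [44, 8, 49, 91, 52, 77, 97, 69]


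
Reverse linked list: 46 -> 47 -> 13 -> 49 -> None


Step 1: curr=46, set curr.next=prev(None) | reversed so far: 46
Step 2: curr=47, set curr.next=prev(46) | reversed so far: 47 -> 46
Step 3: curr=13, set curr.next=prev(47) | reversed so far: 13 -> 47 -> 46
Step 4: curr=49, set curr.next=prev(13) | reversed so far: 49 -> 13 -> 47 -> 46

49 -> 13 -> 47 -> 46 -> None


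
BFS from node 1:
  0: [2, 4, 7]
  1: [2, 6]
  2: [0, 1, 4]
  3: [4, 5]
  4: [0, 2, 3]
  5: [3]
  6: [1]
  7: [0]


Visit 1, enqueue [2, 6]
Visit 2, enqueue [0, 4]
Visit 6, enqueue []
Visit 0, enqueue [7]
Visit 4, enqueue [3]
Visit 7, enqueue []
Visit 3, enqueue [5]
Visit 5, enqueue []

BFS order: [1, 2, 6, 0, 4, 7, 3, 5]


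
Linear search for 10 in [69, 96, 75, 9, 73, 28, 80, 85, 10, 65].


i=0: 69!=10
i=1: 96!=10
i=2: 75!=10
i=3: 9!=10
i=4: 73!=10
i=5: 28!=10
i=6: 80!=10
i=7: 85!=10
i=8: 10==10 found!

Found at 8, 9 comps


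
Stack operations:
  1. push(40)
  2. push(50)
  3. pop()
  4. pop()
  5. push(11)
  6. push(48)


push(40) -> [40]
push(50) -> [40, 50]
pop()->50, [40]
pop()->40, []
push(11) -> [11]
push(48) -> [11, 48]

Final stack: [11, 48]


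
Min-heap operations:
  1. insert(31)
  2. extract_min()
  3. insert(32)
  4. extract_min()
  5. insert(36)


insert(31) -> [31]
extract_min()->31, []
insert(32) -> [32]
extract_min()->32, []
insert(36) -> [36]

Final heap: [36]


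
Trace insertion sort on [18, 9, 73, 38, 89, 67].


Initial: [18, 9, 73, 38, 89, 67]
Insert 9: [9, 18, 73, 38, 89, 67]
Insert 73: [9, 18, 73, 38, 89, 67]
Insert 38: [9, 18, 38, 73, 89, 67]
Insert 89: [9, 18, 38, 73, 89, 67]
Insert 67: [9, 18, 38, 67, 73, 89]

Sorted: [9, 18, 38, 67, 73, 89]


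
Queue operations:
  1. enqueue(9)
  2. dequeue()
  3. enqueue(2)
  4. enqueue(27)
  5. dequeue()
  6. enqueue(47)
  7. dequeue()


enqueue(9) -> [9]
dequeue()->9, []
enqueue(2) -> [2]
enqueue(27) -> [2, 27]
dequeue()->2, [27]
enqueue(47) -> [27, 47]
dequeue()->27, [47]

Final queue: [47]


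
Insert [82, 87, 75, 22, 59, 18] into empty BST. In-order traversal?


Insert 82: root
Insert 87: R from 82
Insert 75: L from 82
Insert 22: L from 82 -> L from 75
Insert 59: L from 82 -> L from 75 -> R from 22
Insert 18: L from 82 -> L from 75 -> L from 22

In-order: [18, 22, 59, 75, 82, 87]


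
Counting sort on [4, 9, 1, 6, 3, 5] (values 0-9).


Input: [4, 9, 1, 6, 3, 5]
Counts: [0, 1, 0, 1, 1, 1, 1, 0, 0, 1]

Sorted: [1, 3, 4, 5, 6, 9]


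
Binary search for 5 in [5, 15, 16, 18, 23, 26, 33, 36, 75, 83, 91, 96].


Step 1: lo=0, hi=11, mid=5, val=26
Step 2: lo=0, hi=4, mid=2, val=16
Step 3: lo=0, hi=1, mid=0, val=5

Found at index 0


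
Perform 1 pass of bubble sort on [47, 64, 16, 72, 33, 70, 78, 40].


Initial: [47, 64, 16, 72, 33, 70, 78, 40]
Pass 1: [47, 16, 64, 33, 70, 72, 40, 78] (4 swaps)

After 1 pass: [47, 16, 64, 33, 70, 72, 40, 78]


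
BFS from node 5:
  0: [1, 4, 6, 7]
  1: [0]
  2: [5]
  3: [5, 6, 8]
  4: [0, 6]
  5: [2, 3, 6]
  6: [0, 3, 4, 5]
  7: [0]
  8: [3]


Visit 5, enqueue [2, 3, 6]
Visit 2, enqueue []
Visit 3, enqueue [8]
Visit 6, enqueue [0, 4]
Visit 8, enqueue []
Visit 0, enqueue [1, 7]
Visit 4, enqueue []
Visit 1, enqueue []
Visit 7, enqueue []

BFS order: [5, 2, 3, 6, 8, 0, 4, 1, 7]


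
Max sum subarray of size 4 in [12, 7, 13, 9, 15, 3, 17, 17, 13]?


[0:4]: 41
[1:5]: 44
[2:6]: 40
[3:7]: 44
[4:8]: 52
[5:9]: 50

Max: 52 at [4:8]


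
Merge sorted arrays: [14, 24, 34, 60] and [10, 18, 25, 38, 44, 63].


Take 10 from B
Take 14 from A
Take 18 from B
Take 24 from A
Take 25 from B
Take 34 from A
Take 38 from B
Take 44 from B
Take 60 from A

Merged: [10, 14, 18, 24, 25, 34, 38, 44, 60, 63]


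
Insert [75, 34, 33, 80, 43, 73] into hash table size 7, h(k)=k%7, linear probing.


Insert 75: h=5 -> slot 5
Insert 34: h=6 -> slot 6
Insert 33: h=5, 2 probes -> slot 0
Insert 80: h=3 -> slot 3
Insert 43: h=1 -> slot 1
Insert 73: h=3, 1 probes -> slot 4

Table: [33, 43, None, 80, 73, 75, 34]


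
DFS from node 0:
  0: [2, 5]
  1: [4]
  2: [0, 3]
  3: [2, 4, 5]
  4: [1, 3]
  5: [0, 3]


Visit 0, push [5, 2]
Visit 2, push [3]
Visit 3, push [5, 4]
Visit 4, push [1]
Visit 1, push []
Visit 5, push []

DFS order: [0, 2, 3, 4, 1, 5]


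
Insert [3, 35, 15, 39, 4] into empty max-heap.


Insert 3: [3]
Insert 35: [35, 3]
Insert 15: [35, 3, 15]
Insert 39: [39, 35, 15, 3]
Insert 4: [39, 35, 15, 3, 4]

Final heap: [39, 35, 15, 3, 4]


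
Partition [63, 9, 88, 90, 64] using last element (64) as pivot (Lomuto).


Pivot: 64
  63 <= 64: advance i (no swap)
  9 <= 64: advance i (no swap)
Place pivot at 2: [63, 9, 64, 90, 88]

Partitioned: [63, 9, 64, 90, 88]


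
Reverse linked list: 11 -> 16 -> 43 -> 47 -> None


Step 1: curr=11, set curr.next=prev(None) | reversed so far: 11
Step 2: curr=16, set curr.next=prev(11) | reversed so far: 16 -> 11
Step 3: curr=43, set curr.next=prev(16) | reversed so far: 43 -> 16 -> 11
Step 4: curr=47, set curr.next=prev(43) | reversed so far: 47 -> 43 -> 16 -> 11

47 -> 43 -> 16 -> 11 -> None


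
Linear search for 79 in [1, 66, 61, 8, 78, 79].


i=0: 1!=79
i=1: 66!=79
i=2: 61!=79
i=3: 8!=79
i=4: 78!=79
i=5: 79==79 found!

Found at 5, 6 comps


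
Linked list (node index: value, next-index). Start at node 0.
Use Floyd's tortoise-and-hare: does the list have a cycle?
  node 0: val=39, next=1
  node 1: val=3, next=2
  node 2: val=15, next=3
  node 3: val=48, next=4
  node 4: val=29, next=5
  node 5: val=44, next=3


Floyd's tortoise (slow, +1) and hare (fast, +2):
  init: slow=0, fast=0
  step 1: slow=1, fast=2
  step 2: slow=2, fast=4
  step 3: slow=3, fast=3
  slow == fast at node 3: cycle detected

Cycle: yes


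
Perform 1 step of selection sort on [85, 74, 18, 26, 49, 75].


Initial: [85, 74, 18, 26, 49, 75]
Step 1: min=18 at 2
  Swap: [18, 74, 85, 26, 49, 75]

After 1 step: [18, 74, 85, 26, 49, 75]


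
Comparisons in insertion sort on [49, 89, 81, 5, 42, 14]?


Algorithm: insertion sort
Input: [49, 89, 81, 5, 42, 14]
Sorted: [5, 14, 42, 49, 81, 89]

15


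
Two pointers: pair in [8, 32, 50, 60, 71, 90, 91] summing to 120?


lo=0(8)+hi=6(91)=99
lo=1(32)+hi=6(91)=123
lo=1(32)+hi=5(90)=122
lo=1(32)+hi=4(71)=103
lo=2(50)+hi=4(71)=121
lo=2(50)+hi=3(60)=110

No pair found


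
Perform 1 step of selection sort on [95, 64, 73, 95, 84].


Initial: [95, 64, 73, 95, 84]
Step 1: min=64 at 1
  Swap: [64, 95, 73, 95, 84]

After 1 step: [64, 95, 73, 95, 84]


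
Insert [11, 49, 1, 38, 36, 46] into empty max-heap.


Insert 11: [11]
Insert 49: [49, 11]
Insert 1: [49, 11, 1]
Insert 38: [49, 38, 1, 11]
Insert 36: [49, 38, 1, 11, 36]
Insert 46: [49, 38, 46, 11, 36, 1]

Final heap: [49, 38, 46, 11, 36, 1]


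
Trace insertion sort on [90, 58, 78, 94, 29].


Initial: [90, 58, 78, 94, 29]
Insert 58: [58, 90, 78, 94, 29]
Insert 78: [58, 78, 90, 94, 29]
Insert 94: [58, 78, 90, 94, 29]
Insert 29: [29, 58, 78, 90, 94]

Sorted: [29, 58, 78, 90, 94]


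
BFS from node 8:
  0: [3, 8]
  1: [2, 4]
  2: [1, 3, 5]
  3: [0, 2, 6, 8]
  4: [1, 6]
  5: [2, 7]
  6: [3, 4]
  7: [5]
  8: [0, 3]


Visit 8, enqueue [0, 3]
Visit 0, enqueue []
Visit 3, enqueue [2, 6]
Visit 2, enqueue [1, 5]
Visit 6, enqueue [4]
Visit 1, enqueue []
Visit 5, enqueue [7]
Visit 4, enqueue []
Visit 7, enqueue []

BFS order: [8, 0, 3, 2, 6, 1, 5, 4, 7]


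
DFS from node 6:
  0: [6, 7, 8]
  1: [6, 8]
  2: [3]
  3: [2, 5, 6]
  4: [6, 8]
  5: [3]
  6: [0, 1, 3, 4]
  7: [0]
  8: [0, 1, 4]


Visit 6, push [4, 3, 1, 0]
Visit 0, push [8, 7]
Visit 7, push []
Visit 8, push [4, 1]
Visit 1, push []
Visit 4, push []
Visit 3, push [5, 2]
Visit 2, push []
Visit 5, push []

DFS order: [6, 0, 7, 8, 1, 4, 3, 2, 5]


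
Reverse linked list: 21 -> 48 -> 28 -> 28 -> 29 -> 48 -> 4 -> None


Step 1: curr=21, set curr.next=prev(None) | reversed so far: 21
Step 2: curr=48, set curr.next=prev(21) | reversed so far: 48 -> 21
Step 3: curr=28, set curr.next=prev(48) | reversed so far: 28 -> 48 -> 21
Step 4: curr=28, set curr.next=prev(28) | reversed so far: 28 -> 28 -> 48 -> 21
Step 5: curr=29, set curr.next=prev(28) | reversed so far: 29 -> 28 -> 28 -> 48 -> 21
Step 6: curr=48, set curr.next=prev(29) | reversed so far: 48 -> 29 -> 28 -> 28 -> 48 -> 21
Step 7: curr=4, set curr.next=prev(48) | reversed so far: 4 -> 48 -> 29 -> 28 -> 28 -> 48 -> 21

4 -> 48 -> 29 -> 28 -> 28 -> 48 -> 21 -> None


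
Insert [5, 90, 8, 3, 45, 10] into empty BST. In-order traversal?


Insert 5: root
Insert 90: R from 5
Insert 8: R from 5 -> L from 90
Insert 3: L from 5
Insert 45: R from 5 -> L from 90 -> R from 8
Insert 10: R from 5 -> L from 90 -> R from 8 -> L from 45

In-order: [3, 5, 8, 10, 45, 90]


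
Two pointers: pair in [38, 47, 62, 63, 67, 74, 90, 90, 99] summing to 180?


lo=0(38)+hi=8(99)=137
lo=1(47)+hi=8(99)=146
lo=2(62)+hi=8(99)=161
lo=3(63)+hi=8(99)=162
lo=4(67)+hi=8(99)=166
lo=5(74)+hi=8(99)=173
lo=6(90)+hi=8(99)=189
lo=6(90)+hi=7(90)=180

Yes: 90+90=180


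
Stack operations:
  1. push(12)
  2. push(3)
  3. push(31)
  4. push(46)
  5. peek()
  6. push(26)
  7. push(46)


push(12) -> [12]
push(3) -> [12, 3]
push(31) -> [12, 3, 31]
push(46) -> [12, 3, 31, 46]
peek()->46
push(26) -> [12, 3, 31, 46, 26]
push(46) -> [12, 3, 31, 46, 26, 46]

Final stack: [12, 3, 31, 46, 26, 46]


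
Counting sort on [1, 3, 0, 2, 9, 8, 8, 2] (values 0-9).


Input: [1, 3, 0, 2, 9, 8, 8, 2]
Counts: [1, 1, 2, 1, 0, 0, 0, 0, 2, 1]

Sorted: [0, 1, 2, 2, 3, 8, 8, 9]


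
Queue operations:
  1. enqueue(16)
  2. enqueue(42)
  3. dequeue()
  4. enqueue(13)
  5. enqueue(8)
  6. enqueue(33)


enqueue(16) -> [16]
enqueue(42) -> [16, 42]
dequeue()->16, [42]
enqueue(13) -> [42, 13]
enqueue(8) -> [42, 13, 8]
enqueue(33) -> [42, 13, 8, 33]

Final queue: [42, 13, 8, 33]


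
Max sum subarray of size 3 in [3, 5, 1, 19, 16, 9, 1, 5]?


[0:3]: 9
[1:4]: 25
[2:5]: 36
[3:6]: 44
[4:7]: 26
[5:8]: 15

Max: 44 at [3:6]


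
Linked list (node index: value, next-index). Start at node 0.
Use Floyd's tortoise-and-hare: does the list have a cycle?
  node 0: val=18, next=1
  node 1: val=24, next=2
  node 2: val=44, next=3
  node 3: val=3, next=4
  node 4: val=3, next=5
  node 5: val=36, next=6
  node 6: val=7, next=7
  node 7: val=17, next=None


Floyd's tortoise (slow, +1) and hare (fast, +2):
  init: slow=0, fast=0
  step 1: slow=1, fast=2
  step 2: slow=2, fast=4
  step 3: slow=3, fast=6
  step 4: fast 6->7->None, no cycle

Cycle: no


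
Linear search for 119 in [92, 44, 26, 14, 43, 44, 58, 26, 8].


i=0: 92!=119
i=1: 44!=119
i=2: 26!=119
i=3: 14!=119
i=4: 43!=119
i=5: 44!=119
i=6: 58!=119
i=7: 26!=119
i=8: 8!=119

Not found, 9 comps


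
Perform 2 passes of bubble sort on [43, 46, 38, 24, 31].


Initial: [43, 46, 38, 24, 31]
Pass 1: [43, 38, 24, 31, 46] (3 swaps)
Pass 2: [38, 24, 31, 43, 46] (3 swaps)

After 2 passes: [38, 24, 31, 43, 46]


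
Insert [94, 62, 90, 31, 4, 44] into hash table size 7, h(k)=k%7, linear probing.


Insert 94: h=3 -> slot 3
Insert 62: h=6 -> slot 6
Insert 90: h=6, 1 probes -> slot 0
Insert 31: h=3, 1 probes -> slot 4
Insert 4: h=4, 1 probes -> slot 5
Insert 44: h=2 -> slot 2

Table: [90, None, 44, 94, 31, 4, 62]


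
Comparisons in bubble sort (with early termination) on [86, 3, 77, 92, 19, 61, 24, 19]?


Algorithm: bubble sort (with early termination)
Input: [86, 3, 77, 92, 19, 61, 24, 19]
Sorted: [3, 19, 19, 24, 61, 77, 86, 92]

27


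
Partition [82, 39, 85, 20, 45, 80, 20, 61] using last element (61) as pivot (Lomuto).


Pivot: 61
  39 <= 61: swap -> [39, 82, 85, 20, 45, 80, 20, 61]
  20 <= 61: swap -> [39, 20, 85, 82, 45, 80, 20, 61]
  45 <= 61: swap -> [39, 20, 45, 82, 85, 80, 20, 61]
  20 <= 61: swap -> [39, 20, 45, 20, 85, 80, 82, 61]
Place pivot at 4: [39, 20, 45, 20, 61, 80, 82, 85]

Partitioned: [39, 20, 45, 20, 61, 80, 82, 85]


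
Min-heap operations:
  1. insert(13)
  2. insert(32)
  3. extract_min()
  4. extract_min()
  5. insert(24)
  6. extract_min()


insert(13) -> [13]
insert(32) -> [13, 32]
extract_min()->13, [32]
extract_min()->32, []
insert(24) -> [24]
extract_min()->24, []

Final heap: []


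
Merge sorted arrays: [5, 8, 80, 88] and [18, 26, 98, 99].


Take 5 from A
Take 8 from A
Take 18 from B
Take 26 from B
Take 80 from A
Take 88 from A

Merged: [5, 8, 18, 26, 80, 88, 98, 99]


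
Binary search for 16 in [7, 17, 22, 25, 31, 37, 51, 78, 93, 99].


Step 1: lo=0, hi=9, mid=4, val=31
Step 2: lo=0, hi=3, mid=1, val=17
Step 3: lo=0, hi=0, mid=0, val=7

Not found


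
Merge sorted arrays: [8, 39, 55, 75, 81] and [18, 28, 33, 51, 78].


Take 8 from A
Take 18 from B
Take 28 from B
Take 33 from B
Take 39 from A
Take 51 from B
Take 55 from A
Take 75 from A
Take 78 from B

Merged: [8, 18, 28, 33, 39, 51, 55, 75, 78, 81]


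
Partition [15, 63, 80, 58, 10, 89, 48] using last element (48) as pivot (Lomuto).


Pivot: 48
  15 <= 48: advance i (no swap)
  10 <= 48: swap -> [15, 10, 80, 58, 63, 89, 48]
Place pivot at 2: [15, 10, 48, 58, 63, 89, 80]

Partitioned: [15, 10, 48, 58, 63, 89, 80]


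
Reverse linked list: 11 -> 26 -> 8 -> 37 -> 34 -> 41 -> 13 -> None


Step 1: curr=11, set curr.next=prev(None) | reversed so far: 11
Step 2: curr=26, set curr.next=prev(11) | reversed so far: 26 -> 11
Step 3: curr=8, set curr.next=prev(26) | reversed so far: 8 -> 26 -> 11
Step 4: curr=37, set curr.next=prev(8) | reversed so far: 37 -> 8 -> 26 -> 11
Step 5: curr=34, set curr.next=prev(37) | reversed so far: 34 -> 37 -> 8 -> 26 -> 11
Step 6: curr=41, set curr.next=prev(34) | reversed so far: 41 -> 34 -> 37 -> 8 -> 26 -> 11
Step 7: curr=13, set curr.next=prev(41) | reversed so far: 13 -> 41 -> 34 -> 37 -> 8 -> 26 -> 11

13 -> 41 -> 34 -> 37 -> 8 -> 26 -> 11 -> None


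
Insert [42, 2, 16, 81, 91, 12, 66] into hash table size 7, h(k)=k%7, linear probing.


Insert 42: h=0 -> slot 0
Insert 2: h=2 -> slot 2
Insert 16: h=2, 1 probes -> slot 3
Insert 81: h=4 -> slot 4
Insert 91: h=0, 1 probes -> slot 1
Insert 12: h=5 -> slot 5
Insert 66: h=3, 3 probes -> slot 6

Table: [42, 91, 2, 16, 81, 12, 66]


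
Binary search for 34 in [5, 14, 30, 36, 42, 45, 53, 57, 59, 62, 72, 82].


Step 1: lo=0, hi=11, mid=5, val=45
Step 2: lo=0, hi=4, mid=2, val=30
Step 3: lo=3, hi=4, mid=3, val=36

Not found


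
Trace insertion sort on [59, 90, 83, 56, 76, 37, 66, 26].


Initial: [59, 90, 83, 56, 76, 37, 66, 26]
Insert 90: [59, 90, 83, 56, 76, 37, 66, 26]
Insert 83: [59, 83, 90, 56, 76, 37, 66, 26]
Insert 56: [56, 59, 83, 90, 76, 37, 66, 26]
Insert 76: [56, 59, 76, 83, 90, 37, 66, 26]
Insert 37: [37, 56, 59, 76, 83, 90, 66, 26]
Insert 66: [37, 56, 59, 66, 76, 83, 90, 26]
Insert 26: [26, 37, 56, 59, 66, 76, 83, 90]

Sorted: [26, 37, 56, 59, 66, 76, 83, 90]


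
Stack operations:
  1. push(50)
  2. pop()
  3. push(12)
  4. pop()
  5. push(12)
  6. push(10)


push(50) -> [50]
pop()->50, []
push(12) -> [12]
pop()->12, []
push(12) -> [12]
push(10) -> [12, 10]

Final stack: [12, 10]
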